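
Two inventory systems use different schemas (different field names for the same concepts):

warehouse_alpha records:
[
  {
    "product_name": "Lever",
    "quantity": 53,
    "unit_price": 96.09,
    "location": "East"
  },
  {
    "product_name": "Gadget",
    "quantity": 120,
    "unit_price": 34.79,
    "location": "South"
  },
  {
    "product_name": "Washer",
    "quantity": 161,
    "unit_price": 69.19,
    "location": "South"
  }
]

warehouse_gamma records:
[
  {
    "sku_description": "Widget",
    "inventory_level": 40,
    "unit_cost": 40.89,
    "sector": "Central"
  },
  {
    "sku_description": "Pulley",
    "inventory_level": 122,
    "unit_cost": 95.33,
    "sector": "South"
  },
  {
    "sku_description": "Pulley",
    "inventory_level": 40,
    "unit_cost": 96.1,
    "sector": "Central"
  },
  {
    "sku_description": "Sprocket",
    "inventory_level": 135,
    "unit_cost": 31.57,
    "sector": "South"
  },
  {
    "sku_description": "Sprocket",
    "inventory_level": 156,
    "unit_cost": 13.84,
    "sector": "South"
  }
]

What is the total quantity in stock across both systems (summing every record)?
827

To reconcile these schemas, identify the field holding the quantity in stock in each system:
1. In warehouse_alpha it is "quantity"
2. In warehouse_gamma it is "inventory_level"

From warehouse_alpha: 53 + 120 + 161 = 334
From warehouse_gamma: 40 + 122 + 40 + 135 + 156 = 493

Total: 334 + 493 = 827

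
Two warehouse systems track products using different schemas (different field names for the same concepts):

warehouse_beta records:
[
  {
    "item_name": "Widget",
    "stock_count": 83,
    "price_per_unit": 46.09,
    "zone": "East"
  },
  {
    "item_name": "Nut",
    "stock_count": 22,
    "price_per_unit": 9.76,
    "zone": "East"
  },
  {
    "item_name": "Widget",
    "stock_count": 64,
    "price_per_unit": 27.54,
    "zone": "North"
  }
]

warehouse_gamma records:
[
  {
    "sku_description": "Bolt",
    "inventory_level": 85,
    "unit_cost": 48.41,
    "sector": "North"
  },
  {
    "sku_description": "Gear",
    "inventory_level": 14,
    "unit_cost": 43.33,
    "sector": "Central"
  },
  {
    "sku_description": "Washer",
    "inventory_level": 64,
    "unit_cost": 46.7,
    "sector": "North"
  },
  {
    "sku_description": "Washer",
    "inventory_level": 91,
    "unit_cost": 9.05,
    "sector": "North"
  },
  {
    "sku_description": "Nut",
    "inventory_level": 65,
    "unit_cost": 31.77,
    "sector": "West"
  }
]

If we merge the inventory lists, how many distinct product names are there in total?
5

Schema mapping: "item_name" (warehouse_beta) = "sku_description" (warehouse_gamma) = product name

Products in warehouse_beta: ['Nut', 'Widget']
Products in warehouse_gamma: ['Bolt', 'Gear', 'Nut', 'Washer']

Union (unique products): ['Bolt', 'Gear', 'Nut', 'Washer', 'Widget']
Count: 5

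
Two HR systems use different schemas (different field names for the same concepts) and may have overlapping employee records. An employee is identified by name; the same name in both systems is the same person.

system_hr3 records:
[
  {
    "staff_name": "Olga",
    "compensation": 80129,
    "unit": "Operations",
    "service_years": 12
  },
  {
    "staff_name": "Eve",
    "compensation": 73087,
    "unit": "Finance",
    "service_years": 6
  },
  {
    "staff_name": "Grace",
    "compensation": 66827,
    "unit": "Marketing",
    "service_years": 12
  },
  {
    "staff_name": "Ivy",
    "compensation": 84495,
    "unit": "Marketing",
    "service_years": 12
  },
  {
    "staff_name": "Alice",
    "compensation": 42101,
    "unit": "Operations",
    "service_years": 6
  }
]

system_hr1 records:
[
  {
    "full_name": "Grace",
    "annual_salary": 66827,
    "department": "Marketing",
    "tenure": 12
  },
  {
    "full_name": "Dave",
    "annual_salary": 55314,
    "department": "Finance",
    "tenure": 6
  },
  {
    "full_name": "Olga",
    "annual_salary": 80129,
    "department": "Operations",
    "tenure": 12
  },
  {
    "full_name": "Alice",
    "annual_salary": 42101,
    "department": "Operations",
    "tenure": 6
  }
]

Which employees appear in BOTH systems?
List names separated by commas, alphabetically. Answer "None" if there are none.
Alice, Grace, Olga

Schema mapping: "staff_name" (system_hr3) = "full_name" (system_hr1) = employee name

Names in system_hr3: ['Alice', 'Eve', 'Grace', 'Ivy', 'Olga']
Names in system_hr1: ['Alice', 'Dave', 'Grace', 'Olga']

Intersection: ['Alice', 'Grace', 'Olga']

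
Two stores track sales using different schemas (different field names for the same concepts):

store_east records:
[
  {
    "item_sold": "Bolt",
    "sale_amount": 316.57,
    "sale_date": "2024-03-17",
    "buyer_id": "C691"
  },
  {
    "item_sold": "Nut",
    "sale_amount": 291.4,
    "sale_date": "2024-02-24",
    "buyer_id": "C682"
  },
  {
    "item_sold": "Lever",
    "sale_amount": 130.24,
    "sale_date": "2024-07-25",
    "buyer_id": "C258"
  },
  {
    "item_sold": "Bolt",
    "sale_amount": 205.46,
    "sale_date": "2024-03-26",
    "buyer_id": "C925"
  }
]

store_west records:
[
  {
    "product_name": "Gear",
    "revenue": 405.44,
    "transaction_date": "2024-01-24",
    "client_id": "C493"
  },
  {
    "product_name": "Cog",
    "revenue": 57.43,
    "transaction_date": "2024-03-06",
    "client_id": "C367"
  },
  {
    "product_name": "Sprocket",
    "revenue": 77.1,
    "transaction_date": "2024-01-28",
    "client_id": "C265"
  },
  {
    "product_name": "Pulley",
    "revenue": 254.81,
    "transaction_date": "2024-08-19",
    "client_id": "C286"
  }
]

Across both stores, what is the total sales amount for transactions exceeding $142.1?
1473.68

Schema mapping: "sale_amount" (store_east) = "revenue" (store_west) = sale amount

Sum of sales > $142.1 in store_east: 813.43
Sum of sales > $142.1 in store_west: 660.25

Total: 813.43 + 660.25 = 1473.68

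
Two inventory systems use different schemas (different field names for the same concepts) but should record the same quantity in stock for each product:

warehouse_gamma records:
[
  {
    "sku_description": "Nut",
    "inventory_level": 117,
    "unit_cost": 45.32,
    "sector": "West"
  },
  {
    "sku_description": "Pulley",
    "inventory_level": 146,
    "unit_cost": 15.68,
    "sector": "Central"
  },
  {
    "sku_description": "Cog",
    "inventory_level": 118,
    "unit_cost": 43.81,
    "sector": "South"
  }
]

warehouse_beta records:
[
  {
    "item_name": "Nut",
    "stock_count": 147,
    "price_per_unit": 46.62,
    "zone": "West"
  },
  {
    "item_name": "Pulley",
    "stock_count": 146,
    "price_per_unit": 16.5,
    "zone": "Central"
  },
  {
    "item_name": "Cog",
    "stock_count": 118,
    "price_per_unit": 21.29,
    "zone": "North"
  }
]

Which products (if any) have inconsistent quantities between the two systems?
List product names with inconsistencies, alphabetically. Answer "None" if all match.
Nut

Schema mappings:
- "sku_description" (warehouse_gamma) = "item_name" (warehouse_beta) = product name
- "inventory_level" (warehouse_gamma) = "stock_count" (warehouse_beta) = quantity

Comparison:
  Nut: 117 vs 147 - MISMATCH
  Pulley: 146 vs 146 - MATCH
  Cog: 118 vs 118 - MATCH

Products with inconsistencies: Nut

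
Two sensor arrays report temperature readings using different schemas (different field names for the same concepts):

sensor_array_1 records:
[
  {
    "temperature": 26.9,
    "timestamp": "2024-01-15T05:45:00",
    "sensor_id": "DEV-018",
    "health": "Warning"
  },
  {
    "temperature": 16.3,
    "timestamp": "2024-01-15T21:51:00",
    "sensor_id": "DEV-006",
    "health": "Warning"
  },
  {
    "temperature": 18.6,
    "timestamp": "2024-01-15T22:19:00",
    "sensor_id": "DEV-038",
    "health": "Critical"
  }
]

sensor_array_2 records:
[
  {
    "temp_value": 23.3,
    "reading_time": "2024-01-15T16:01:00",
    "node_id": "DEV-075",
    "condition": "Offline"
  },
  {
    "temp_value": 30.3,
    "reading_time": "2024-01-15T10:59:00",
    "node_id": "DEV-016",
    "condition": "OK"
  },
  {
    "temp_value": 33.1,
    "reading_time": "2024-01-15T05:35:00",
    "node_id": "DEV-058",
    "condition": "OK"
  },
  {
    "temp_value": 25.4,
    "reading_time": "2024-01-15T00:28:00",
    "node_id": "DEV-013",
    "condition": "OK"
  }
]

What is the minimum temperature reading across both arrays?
16.3

Schema mapping: "temperature" (sensor_array_1) = "temp_value" (sensor_array_2) = temperature reading

Minimum in sensor_array_1: 16.3
Minimum in sensor_array_2: 23.3

Overall minimum: min(16.3, 23.3) = 16.3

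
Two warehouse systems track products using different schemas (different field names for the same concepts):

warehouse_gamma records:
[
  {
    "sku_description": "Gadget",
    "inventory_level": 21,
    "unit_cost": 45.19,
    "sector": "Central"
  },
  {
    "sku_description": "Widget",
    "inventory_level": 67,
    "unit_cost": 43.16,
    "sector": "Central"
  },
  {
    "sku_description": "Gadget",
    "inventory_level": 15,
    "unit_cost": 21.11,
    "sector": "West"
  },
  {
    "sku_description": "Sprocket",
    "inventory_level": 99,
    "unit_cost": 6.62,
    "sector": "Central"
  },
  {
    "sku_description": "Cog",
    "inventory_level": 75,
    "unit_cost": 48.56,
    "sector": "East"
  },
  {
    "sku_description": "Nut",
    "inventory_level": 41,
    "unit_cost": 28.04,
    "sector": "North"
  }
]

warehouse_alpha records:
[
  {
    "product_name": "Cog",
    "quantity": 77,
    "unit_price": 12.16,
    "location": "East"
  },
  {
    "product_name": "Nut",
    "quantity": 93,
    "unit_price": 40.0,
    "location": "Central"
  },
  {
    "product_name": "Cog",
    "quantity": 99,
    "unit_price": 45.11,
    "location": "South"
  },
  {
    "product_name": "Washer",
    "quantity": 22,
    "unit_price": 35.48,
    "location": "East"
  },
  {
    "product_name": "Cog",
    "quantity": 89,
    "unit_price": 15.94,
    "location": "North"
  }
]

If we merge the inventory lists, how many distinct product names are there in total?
6

Schema mapping: "sku_description" (warehouse_gamma) = "product_name" (warehouse_alpha) = product name

Products in warehouse_gamma: ['Cog', 'Gadget', 'Nut', 'Sprocket', 'Widget']
Products in warehouse_alpha: ['Cog', 'Nut', 'Washer']

Union (unique products): ['Cog', 'Gadget', 'Nut', 'Sprocket', 'Washer', 'Widget']
Count: 6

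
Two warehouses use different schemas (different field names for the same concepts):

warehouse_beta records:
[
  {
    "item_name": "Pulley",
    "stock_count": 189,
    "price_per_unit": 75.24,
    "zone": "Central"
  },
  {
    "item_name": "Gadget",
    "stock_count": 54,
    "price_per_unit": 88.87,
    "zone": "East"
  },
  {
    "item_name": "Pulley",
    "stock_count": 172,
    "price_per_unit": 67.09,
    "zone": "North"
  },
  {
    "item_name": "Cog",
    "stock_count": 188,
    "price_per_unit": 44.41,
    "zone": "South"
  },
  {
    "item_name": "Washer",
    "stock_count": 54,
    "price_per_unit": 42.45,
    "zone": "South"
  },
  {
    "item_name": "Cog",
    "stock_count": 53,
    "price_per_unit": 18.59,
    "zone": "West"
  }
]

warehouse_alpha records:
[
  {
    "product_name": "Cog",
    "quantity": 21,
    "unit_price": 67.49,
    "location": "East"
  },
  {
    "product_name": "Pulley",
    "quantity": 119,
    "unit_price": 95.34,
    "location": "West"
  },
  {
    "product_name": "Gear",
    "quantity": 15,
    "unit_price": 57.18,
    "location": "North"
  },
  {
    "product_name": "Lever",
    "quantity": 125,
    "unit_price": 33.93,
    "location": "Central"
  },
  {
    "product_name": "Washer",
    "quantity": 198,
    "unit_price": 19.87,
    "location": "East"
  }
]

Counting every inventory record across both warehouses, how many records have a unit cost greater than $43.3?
7

Schema mapping: "price_per_unit" (warehouse_beta) = "unit_price" (warehouse_alpha) = unit cost

Records > $43.3 in warehouse_beta: 4
Records > $43.3 in warehouse_alpha: 3

Total count: 4 + 3 = 7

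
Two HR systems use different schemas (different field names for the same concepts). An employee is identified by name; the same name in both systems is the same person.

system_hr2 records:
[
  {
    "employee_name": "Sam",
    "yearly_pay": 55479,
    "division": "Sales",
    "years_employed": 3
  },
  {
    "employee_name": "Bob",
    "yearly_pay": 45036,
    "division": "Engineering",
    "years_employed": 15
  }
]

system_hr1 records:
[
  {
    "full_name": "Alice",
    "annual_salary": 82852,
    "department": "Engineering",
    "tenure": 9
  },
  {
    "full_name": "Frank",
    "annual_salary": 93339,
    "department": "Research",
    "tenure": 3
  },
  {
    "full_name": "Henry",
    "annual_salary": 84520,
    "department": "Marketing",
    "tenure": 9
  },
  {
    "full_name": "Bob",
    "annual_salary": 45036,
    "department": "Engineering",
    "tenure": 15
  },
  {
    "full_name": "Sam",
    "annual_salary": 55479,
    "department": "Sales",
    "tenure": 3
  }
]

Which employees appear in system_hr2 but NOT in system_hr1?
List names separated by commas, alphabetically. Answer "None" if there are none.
None

Schema mapping: "employee_name" (system_hr2) = "full_name" (system_hr1) = employee name

Names in system_hr2: ['Bob', 'Sam']
Names in system_hr1: ['Alice', 'Bob', 'Frank', 'Henry', 'Sam']

In system_hr2 but not system_hr1: None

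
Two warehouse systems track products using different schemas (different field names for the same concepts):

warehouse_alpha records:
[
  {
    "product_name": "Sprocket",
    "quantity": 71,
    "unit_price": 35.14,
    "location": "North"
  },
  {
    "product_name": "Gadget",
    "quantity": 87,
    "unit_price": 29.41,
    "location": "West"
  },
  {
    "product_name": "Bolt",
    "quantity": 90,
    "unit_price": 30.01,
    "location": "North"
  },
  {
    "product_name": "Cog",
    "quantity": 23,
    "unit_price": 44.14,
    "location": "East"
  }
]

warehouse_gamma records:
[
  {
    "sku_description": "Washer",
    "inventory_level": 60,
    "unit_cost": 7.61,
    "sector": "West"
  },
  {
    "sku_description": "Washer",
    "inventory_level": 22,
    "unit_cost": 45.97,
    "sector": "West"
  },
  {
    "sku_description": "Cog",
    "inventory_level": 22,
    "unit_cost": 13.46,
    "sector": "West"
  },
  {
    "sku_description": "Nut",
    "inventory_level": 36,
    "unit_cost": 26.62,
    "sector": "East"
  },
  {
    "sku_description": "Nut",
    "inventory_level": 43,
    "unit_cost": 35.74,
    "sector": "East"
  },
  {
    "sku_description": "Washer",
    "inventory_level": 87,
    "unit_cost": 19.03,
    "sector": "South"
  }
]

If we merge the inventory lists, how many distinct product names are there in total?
6

Schema mapping: "product_name" (warehouse_alpha) = "sku_description" (warehouse_gamma) = product name

Products in warehouse_alpha: ['Bolt', 'Cog', 'Gadget', 'Sprocket']
Products in warehouse_gamma: ['Cog', 'Nut', 'Washer']

Union (unique products): ['Bolt', 'Cog', 'Gadget', 'Nut', 'Sprocket', 'Washer']
Count: 6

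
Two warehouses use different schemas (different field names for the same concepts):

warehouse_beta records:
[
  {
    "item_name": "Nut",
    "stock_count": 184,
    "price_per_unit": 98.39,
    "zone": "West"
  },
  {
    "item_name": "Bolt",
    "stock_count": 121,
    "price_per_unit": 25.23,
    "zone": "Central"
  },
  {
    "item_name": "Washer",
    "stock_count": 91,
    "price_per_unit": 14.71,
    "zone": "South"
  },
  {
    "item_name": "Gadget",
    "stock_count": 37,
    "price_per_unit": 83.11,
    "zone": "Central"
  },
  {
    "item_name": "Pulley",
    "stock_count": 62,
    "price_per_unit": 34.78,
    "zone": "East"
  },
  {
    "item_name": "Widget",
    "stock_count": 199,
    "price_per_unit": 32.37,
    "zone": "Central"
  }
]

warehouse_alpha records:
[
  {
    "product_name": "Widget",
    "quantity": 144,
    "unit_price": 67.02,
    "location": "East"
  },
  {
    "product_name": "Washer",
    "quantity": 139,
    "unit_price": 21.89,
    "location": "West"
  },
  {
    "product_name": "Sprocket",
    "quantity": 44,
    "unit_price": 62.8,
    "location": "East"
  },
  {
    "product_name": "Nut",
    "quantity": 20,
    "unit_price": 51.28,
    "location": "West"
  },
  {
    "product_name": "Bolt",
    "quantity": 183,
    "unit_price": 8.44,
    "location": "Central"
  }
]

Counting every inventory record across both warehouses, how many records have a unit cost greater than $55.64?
4

Schema mapping: "price_per_unit" (warehouse_beta) = "unit_price" (warehouse_alpha) = unit cost

Records > $55.64 in warehouse_beta: 2
Records > $55.64 in warehouse_alpha: 2

Total count: 2 + 2 = 4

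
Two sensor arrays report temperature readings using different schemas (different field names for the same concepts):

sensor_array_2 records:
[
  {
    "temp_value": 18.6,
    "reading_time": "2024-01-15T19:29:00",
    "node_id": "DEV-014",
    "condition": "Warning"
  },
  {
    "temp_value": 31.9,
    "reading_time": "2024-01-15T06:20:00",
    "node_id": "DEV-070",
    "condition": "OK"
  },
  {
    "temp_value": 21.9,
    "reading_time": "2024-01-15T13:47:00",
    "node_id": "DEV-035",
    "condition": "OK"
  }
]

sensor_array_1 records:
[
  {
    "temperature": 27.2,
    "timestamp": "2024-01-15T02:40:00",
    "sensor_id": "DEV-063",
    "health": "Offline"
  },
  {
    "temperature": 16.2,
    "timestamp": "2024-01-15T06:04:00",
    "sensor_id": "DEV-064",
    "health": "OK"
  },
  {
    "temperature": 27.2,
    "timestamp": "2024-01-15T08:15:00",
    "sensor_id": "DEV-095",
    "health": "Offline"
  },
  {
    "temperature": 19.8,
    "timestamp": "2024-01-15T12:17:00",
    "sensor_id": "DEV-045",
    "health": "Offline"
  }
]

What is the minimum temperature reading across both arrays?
16.2

Schema mapping: "temp_value" (sensor_array_2) = "temperature" (sensor_array_1) = temperature reading

Minimum in sensor_array_2: 18.6
Minimum in sensor_array_1: 16.2

Overall minimum: min(18.6, 16.2) = 16.2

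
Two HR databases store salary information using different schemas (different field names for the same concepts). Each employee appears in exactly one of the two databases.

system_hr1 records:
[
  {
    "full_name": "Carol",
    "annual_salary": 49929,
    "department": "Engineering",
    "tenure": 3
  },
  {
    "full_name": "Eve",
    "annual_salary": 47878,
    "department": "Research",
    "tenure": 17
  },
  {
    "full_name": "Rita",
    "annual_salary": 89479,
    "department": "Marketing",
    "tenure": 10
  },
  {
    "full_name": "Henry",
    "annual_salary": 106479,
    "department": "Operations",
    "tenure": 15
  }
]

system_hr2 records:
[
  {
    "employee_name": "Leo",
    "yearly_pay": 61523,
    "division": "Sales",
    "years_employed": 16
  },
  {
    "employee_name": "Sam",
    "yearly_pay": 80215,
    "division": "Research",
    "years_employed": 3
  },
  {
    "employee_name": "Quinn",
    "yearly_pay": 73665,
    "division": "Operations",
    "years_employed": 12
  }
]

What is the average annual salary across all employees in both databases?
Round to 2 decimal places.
72738.29

Schema mapping: "annual_salary" (system_hr1) = "yearly_pay" (system_hr2) = annual salary

All salaries: [49929, 47878, 89479, 106479, 61523, 80215, 73665]
Sum: 509168
Count: 7
Average: 509168 / 7 = 72738.29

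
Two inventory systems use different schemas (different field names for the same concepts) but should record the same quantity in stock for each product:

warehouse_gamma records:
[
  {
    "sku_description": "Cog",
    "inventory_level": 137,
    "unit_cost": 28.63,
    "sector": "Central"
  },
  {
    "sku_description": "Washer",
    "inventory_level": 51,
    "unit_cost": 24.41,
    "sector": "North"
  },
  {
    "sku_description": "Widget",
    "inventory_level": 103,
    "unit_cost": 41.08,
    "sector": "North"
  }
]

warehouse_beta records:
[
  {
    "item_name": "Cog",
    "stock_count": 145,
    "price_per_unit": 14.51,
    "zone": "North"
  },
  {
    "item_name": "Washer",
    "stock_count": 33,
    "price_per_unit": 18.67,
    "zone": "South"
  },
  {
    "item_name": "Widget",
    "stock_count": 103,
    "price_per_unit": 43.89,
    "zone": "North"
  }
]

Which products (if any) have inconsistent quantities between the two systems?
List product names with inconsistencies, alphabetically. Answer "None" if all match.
Cog, Washer

Schema mappings:
- "sku_description" (warehouse_gamma) = "item_name" (warehouse_beta) = product name
- "inventory_level" (warehouse_gamma) = "stock_count" (warehouse_beta) = quantity

Comparison:
  Cog: 137 vs 145 - MISMATCH
  Washer: 51 vs 33 - MISMATCH
  Widget: 103 vs 103 - MATCH

Products with inconsistencies: Cog, Washer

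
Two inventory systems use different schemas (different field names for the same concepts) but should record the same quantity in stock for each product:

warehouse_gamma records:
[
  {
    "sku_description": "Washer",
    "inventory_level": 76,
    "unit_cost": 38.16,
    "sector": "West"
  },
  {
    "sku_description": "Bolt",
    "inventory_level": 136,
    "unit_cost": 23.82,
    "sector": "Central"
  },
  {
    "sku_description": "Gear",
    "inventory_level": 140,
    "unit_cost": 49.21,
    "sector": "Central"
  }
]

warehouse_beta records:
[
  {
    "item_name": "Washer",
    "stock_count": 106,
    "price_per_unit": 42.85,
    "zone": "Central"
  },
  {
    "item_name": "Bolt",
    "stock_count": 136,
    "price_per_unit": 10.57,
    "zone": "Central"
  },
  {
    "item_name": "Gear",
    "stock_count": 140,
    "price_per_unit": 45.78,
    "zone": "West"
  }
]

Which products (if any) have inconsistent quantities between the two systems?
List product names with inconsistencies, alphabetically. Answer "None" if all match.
Washer

Schema mappings:
- "sku_description" (warehouse_gamma) = "item_name" (warehouse_beta) = product name
- "inventory_level" (warehouse_gamma) = "stock_count" (warehouse_beta) = quantity

Comparison:
  Washer: 76 vs 106 - MISMATCH
  Bolt: 136 vs 136 - MATCH
  Gear: 140 vs 140 - MATCH

Products with inconsistencies: Washer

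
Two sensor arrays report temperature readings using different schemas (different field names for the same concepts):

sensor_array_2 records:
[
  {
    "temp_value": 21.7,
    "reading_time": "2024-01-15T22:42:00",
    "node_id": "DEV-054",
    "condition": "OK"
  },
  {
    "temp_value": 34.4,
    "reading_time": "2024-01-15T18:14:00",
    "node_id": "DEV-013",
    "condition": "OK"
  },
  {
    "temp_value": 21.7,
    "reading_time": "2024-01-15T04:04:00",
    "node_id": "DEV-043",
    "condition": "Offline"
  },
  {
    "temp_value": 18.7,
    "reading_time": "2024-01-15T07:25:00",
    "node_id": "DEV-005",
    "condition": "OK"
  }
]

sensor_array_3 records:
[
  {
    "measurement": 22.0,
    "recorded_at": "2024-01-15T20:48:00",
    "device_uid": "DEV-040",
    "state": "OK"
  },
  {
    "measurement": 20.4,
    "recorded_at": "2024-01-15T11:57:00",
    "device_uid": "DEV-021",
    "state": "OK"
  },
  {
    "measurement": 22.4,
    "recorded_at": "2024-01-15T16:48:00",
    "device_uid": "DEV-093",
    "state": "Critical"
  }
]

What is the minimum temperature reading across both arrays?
18.7

Schema mapping: "temp_value" (sensor_array_2) = "measurement" (sensor_array_3) = temperature reading

Minimum in sensor_array_2: 18.7
Minimum in sensor_array_3: 20.4

Overall minimum: min(18.7, 20.4) = 18.7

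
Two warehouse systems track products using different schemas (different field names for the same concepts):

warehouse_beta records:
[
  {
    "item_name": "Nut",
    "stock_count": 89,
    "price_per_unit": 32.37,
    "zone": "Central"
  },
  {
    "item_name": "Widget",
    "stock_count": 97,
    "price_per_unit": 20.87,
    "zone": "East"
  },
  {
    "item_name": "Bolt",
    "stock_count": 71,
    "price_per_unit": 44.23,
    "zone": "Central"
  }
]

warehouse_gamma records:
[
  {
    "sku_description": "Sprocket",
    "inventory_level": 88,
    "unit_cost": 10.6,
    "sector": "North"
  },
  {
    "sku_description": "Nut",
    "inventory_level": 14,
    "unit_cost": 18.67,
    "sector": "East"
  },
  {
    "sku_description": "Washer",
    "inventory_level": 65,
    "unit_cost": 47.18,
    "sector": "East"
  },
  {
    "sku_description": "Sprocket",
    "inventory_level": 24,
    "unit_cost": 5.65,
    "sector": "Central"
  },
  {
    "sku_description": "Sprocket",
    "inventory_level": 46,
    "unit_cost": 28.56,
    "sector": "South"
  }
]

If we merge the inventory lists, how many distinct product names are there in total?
5

Schema mapping: "item_name" (warehouse_beta) = "sku_description" (warehouse_gamma) = product name

Products in warehouse_beta: ['Bolt', 'Nut', 'Widget']
Products in warehouse_gamma: ['Nut', 'Sprocket', 'Washer']

Union (unique products): ['Bolt', 'Nut', 'Sprocket', 'Washer', 'Widget']
Count: 5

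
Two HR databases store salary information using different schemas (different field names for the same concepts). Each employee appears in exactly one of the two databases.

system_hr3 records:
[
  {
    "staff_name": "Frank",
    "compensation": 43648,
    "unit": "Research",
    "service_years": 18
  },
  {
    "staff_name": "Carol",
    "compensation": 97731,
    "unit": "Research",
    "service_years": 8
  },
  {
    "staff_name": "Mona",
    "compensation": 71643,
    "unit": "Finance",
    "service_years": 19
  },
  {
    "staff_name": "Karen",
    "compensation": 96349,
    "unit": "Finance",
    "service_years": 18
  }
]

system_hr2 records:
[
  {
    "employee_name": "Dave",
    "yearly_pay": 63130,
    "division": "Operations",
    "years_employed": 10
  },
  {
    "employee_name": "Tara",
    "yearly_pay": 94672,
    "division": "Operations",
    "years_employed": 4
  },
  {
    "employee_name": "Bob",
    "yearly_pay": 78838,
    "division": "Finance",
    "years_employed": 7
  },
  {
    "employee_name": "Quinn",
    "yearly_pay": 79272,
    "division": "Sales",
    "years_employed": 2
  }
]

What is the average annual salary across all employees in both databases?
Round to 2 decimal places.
78160.38

Schema mapping: "compensation" (system_hr3) = "yearly_pay" (system_hr2) = annual salary

All salaries: [43648, 97731, 71643, 96349, 63130, 94672, 78838, 79272]
Sum: 625283
Count: 8
Average: 625283 / 8 = 78160.38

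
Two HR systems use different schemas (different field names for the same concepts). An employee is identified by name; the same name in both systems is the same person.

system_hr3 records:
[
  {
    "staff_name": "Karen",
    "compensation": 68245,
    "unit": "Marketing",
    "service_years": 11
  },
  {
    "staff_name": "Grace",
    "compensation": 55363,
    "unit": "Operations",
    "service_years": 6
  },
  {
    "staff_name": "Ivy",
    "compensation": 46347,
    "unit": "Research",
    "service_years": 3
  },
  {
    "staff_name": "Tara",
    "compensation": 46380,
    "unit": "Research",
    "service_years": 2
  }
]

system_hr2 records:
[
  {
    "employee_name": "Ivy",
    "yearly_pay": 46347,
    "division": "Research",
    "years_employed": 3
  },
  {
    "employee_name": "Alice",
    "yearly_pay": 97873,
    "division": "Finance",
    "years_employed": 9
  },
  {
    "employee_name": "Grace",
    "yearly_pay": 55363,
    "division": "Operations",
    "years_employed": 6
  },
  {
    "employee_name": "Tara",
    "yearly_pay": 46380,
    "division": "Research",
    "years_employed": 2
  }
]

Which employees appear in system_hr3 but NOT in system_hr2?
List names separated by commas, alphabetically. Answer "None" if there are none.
Karen

Schema mapping: "staff_name" (system_hr3) = "employee_name" (system_hr2) = employee name

Names in system_hr3: ['Grace', 'Ivy', 'Karen', 'Tara']
Names in system_hr2: ['Alice', 'Grace', 'Ivy', 'Tara']

In system_hr3 but not system_hr2: ['Karen']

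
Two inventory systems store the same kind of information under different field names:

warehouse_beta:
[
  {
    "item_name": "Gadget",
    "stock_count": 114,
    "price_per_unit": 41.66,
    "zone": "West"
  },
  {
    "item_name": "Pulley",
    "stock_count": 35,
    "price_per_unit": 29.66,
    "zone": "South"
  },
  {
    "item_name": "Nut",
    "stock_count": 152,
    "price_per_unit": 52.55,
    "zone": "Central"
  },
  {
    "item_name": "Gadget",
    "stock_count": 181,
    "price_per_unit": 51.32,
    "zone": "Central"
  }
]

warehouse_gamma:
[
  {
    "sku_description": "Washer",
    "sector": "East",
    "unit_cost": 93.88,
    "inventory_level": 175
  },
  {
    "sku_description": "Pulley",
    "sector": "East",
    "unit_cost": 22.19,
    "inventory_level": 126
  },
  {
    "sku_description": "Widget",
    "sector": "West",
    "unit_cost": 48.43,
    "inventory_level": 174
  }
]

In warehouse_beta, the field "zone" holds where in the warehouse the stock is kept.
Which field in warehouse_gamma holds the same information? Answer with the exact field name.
sector

In warehouse_beta, "zone" holds where in the warehouse the stock is kept.
The fields in warehouse_gamma are: "sku_description", "sector", "unit_cost", "inventory_level".
"sector" is the match: the name refers to the same concept and its values are area labels (e.g. 'East', 'West').
The other fields ("sku_description", "unit_cost", "inventory_level") hold different kinds of data.

So "zone" in warehouse_beta corresponds to "sector" in warehouse_gamma.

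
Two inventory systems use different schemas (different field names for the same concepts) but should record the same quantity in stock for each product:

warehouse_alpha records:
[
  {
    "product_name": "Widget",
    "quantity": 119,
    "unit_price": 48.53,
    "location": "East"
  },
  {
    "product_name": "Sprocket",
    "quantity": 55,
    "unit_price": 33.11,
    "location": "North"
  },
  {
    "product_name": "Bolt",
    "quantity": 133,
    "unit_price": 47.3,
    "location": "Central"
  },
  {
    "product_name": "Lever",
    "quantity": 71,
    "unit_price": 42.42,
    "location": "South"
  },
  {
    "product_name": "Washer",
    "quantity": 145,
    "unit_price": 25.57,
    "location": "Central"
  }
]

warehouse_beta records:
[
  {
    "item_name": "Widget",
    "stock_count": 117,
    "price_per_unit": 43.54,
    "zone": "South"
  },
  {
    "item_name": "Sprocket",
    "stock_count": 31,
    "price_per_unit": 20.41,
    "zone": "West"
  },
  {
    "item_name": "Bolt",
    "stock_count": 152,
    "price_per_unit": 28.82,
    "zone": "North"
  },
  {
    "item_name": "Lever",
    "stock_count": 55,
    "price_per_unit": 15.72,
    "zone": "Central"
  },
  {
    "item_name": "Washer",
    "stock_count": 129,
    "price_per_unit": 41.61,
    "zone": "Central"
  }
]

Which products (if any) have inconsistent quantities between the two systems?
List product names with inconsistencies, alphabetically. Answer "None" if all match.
Bolt, Lever, Sprocket, Washer, Widget

Schema mappings:
- "product_name" (warehouse_alpha) = "item_name" (warehouse_beta) = product name
- "quantity" (warehouse_alpha) = "stock_count" (warehouse_beta) = quantity

Comparison:
  Widget: 119 vs 117 - MISMATCH
  Sprocket: 55 vs 31 - MISMATCH
  Bolt: 133 vs 152 - MISMATCH
  Lever: 71 vs 55 - MISMATCH
  Washer: 145 vs 129 - MISMATCH

Products with inconsistencies: Bolt, Lever, Sprocket, Washer, Widget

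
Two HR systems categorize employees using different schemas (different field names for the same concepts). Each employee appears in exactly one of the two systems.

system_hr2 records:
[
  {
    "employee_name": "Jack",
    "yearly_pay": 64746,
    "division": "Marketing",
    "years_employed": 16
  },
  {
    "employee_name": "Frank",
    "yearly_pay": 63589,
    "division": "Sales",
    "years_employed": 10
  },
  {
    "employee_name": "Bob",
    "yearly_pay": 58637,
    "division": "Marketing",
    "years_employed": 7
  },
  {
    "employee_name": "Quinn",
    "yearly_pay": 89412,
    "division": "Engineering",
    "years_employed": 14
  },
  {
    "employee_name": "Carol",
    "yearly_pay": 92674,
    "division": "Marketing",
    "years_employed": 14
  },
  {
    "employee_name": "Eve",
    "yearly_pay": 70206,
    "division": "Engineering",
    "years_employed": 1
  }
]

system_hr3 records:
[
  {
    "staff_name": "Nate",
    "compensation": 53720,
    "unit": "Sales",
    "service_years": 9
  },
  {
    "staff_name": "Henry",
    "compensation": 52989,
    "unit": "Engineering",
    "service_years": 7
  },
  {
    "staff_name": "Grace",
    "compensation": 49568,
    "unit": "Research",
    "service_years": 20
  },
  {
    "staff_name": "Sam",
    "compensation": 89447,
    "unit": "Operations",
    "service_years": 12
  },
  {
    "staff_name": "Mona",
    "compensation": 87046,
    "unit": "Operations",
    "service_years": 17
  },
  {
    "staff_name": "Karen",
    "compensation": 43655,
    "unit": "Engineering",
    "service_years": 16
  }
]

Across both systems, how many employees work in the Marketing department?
3

Schema mapping: "division" (system_hr2) = "unit" (system_hr3) = department

Marketing employees in system_hr2: 3
Marketing employees in system_hr3: 0

Total in Marketing: 3 + 0 = 3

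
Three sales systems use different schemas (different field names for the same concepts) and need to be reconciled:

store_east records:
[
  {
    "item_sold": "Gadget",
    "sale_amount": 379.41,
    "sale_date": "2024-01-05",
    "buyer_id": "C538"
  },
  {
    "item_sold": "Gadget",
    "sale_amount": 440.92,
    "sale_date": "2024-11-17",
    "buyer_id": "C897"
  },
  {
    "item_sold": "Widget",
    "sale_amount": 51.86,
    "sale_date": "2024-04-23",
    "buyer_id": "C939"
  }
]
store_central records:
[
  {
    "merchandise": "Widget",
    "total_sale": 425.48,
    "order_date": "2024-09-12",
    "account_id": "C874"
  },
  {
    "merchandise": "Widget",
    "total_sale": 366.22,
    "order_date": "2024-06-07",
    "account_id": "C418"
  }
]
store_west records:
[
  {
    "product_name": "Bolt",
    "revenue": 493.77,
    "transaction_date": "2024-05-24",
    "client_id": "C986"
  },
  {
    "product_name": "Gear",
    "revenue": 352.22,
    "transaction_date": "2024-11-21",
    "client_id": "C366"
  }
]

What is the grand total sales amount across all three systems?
2509.88

Schema reconciliation - all amount fields map to sale amount:

store_east (sale_amount): 872.19
store_central (total_sale): 791.7
store_west (revenue): 845.99

Grand total: 2509.88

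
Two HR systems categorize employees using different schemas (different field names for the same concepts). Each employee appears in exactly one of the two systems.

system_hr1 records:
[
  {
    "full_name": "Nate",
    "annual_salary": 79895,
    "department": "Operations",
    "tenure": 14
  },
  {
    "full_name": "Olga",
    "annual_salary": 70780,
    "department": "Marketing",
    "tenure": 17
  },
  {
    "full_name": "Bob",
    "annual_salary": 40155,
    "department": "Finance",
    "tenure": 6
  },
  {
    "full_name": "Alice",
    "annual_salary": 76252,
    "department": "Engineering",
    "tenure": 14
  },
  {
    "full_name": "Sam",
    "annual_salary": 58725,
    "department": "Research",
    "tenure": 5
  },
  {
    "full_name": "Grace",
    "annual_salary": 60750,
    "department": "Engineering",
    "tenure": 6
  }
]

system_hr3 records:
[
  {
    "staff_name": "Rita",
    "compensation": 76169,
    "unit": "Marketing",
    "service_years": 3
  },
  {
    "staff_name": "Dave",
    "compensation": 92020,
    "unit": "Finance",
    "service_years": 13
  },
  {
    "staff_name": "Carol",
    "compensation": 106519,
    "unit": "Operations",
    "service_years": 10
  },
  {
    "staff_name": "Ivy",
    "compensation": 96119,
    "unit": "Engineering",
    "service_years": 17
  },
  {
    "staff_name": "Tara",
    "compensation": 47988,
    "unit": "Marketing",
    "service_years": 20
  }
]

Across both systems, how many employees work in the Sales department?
0

Schema mapping: "department" (system_hr1) = "unit" (system_hr3) = department

Sales employees in system_hr1: 0
Sales employees in system_hr3: 0

Total in Sales: 0 + 0 = 0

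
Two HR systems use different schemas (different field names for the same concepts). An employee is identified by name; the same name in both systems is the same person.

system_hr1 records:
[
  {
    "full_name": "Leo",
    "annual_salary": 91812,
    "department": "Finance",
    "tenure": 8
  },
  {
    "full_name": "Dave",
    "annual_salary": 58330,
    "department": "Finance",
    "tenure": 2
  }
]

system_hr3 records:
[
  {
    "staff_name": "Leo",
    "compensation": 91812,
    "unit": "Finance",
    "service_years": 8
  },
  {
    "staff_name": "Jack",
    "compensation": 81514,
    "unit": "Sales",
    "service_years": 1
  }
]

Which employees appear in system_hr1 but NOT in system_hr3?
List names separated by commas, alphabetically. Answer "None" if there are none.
Dave

Schema mapping: "full_name" (system_hr1) = "staff_name" (system_hr3) = employee name

Names in system_hr1: ['Dave', 'Leo']
Names in system_hr3: ['Jack', 'Leo']

In system_hr1 but not system_hr3: ['Dave']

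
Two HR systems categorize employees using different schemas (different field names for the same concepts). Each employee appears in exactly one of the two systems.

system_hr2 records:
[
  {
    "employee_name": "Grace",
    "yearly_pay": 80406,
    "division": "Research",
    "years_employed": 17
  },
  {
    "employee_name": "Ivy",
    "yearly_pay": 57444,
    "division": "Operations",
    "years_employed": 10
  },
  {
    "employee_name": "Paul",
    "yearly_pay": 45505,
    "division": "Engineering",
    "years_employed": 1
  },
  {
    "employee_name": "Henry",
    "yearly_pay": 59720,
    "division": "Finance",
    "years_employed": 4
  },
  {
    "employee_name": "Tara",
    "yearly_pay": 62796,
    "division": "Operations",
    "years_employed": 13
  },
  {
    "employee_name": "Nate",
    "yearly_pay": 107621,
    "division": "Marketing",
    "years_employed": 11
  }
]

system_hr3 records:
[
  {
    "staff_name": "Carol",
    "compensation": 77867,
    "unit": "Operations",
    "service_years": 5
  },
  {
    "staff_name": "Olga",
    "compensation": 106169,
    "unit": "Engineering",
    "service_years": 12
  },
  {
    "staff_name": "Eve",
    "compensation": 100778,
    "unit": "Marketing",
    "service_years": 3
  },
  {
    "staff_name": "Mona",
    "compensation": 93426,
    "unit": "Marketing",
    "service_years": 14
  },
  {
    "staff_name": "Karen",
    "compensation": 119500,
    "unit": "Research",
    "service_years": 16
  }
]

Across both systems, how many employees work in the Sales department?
0

Schema mapping: "division" (system_hr2) = "unit" (system_hr3) = department

Sales employees in system_hr2: 0
Sales employees in system_hr3: 0

Total in Sales: 0 + 0 = 0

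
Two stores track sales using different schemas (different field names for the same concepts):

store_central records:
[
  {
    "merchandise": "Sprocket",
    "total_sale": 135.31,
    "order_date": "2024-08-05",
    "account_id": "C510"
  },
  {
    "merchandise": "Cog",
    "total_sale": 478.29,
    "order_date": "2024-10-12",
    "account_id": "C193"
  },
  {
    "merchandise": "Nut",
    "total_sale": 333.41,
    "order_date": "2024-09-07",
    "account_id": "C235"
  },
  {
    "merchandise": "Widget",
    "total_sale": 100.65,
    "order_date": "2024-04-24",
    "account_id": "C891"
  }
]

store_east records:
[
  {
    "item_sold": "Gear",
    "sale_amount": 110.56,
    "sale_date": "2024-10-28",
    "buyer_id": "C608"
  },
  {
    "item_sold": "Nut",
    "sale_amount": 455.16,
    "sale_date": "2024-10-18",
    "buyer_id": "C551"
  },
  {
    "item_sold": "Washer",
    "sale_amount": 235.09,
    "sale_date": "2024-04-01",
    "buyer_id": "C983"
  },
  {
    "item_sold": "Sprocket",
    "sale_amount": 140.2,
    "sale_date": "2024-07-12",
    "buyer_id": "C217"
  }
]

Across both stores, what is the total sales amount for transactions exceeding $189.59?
1501.95

Schema mapping: "total_sale" (store_central) = "sale_amount" (store_east) = sale amount

Sum of sales > $189.59 in store_central: 811.7
Sum of sales > $189.59 in store_east: 690.25

Total: 811.7 + 690.25 = 1501.95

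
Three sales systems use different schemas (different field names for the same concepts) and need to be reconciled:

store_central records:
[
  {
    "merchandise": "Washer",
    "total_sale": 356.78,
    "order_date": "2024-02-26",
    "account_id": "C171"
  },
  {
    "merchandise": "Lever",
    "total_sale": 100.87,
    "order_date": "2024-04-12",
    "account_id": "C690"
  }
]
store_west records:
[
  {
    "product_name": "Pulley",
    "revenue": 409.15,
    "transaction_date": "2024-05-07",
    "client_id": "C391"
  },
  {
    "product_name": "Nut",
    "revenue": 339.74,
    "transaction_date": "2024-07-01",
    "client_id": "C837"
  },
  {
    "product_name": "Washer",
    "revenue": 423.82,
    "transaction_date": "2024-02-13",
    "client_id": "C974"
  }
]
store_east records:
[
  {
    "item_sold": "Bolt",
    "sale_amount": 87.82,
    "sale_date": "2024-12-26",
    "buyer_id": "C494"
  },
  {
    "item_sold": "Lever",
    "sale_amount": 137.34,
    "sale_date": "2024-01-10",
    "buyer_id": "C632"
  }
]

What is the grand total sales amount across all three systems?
1855.52

Schema reconciliation - all amount fields map to sale amount:

store_central (total_sale): 457.65
store_west (revenue): 1172.71
store_east (sale_amount): 225.16

Grand total: 1855.52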